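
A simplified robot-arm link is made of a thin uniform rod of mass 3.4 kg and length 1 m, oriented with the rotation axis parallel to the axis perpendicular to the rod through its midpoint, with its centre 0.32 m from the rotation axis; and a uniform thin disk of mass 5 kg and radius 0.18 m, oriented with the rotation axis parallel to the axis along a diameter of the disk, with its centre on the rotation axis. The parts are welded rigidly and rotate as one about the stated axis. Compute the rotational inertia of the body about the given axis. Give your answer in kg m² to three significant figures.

0.672

Thin rod: I_cm = (1/12)ML² = (1/12)(3.4)(1)² = 0.28333 kg m²; centre at d = 0.32 m, so I = I_cm + Md² gives I = 0.28333 + (3.4)(0.32)² = 0.63149 kg m².
Thin disk: I_cm = (1/4)MR² = (1/4)(5)(0.18)² = 0.0405 kg m²; axis through the centre, so I = 0.0405 kg m².
Total I = 0.63149 + 0.0405 = 0.67199 kg m².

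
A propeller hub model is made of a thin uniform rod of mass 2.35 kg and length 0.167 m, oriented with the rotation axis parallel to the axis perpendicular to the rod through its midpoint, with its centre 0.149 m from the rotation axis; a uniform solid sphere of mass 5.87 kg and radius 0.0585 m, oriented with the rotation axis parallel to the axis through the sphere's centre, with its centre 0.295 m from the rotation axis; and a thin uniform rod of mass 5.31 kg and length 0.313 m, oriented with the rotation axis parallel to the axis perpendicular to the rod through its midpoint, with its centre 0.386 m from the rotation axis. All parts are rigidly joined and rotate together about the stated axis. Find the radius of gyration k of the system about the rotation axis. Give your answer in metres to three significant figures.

0.323

Thin rod: I_cm = (1/12)ML² = (1/12)(2.35)(0.167)² = 0.0054616 kg m²; centre at d = 0.149 m, so I = I_cm + Md² gives I = 0.0054616 + (2.35)(0.149)² = 0.057634 kg m².
Solid sphere: I_cm = (2/5)MR² = (2/5)(5.87)(0.0585)² = 0.0080354 kg m²; centre at d = 0.295 m, so I = I_cm + Md² gives I = 0.0080354 + (5.87)(0.295)² = 0.51887 kg m².
Thin rod: I_cm = (1/12)ML² = (1/12)(5.31)(0.313)² = 0.043351 kg m²; centre at d = 0.386 m, so I = I_cm + Md² gives I = 0.043351 + (5.31)(0.386)² = 0.83452 kg m².
Total I = 1.411 kg m²; total mass M = 13.53 kg.
k = √(I/M) = √(1.411/13.53) = 0.32294 m.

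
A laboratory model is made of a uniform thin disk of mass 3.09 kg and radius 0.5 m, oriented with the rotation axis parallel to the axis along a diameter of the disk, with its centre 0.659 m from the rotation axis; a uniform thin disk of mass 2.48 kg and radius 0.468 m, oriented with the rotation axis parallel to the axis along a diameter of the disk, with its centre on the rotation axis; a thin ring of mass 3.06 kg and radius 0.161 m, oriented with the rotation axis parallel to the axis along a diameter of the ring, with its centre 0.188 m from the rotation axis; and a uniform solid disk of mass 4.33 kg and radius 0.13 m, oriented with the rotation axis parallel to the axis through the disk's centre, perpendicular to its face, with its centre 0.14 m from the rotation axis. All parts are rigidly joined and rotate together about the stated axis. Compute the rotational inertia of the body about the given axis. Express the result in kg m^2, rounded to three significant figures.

Thin disk: I_cm = (1/4)MR² = (1/4)(3.09)(0.5)² = 0.19312 kg m^2; centre at d = 0.659 m, so the parallel axis theorem gives I = 0.19312 + (3.09)(0.659)² = 1.5351 kg m^2.
Thin disk: I_cm = (1/4)MR² = (1/4)(2.48)(0.468)² = 0.13579 kg m^2; axis through the centre, so I = 0.13579 kg m^2.
Thin ring: I_cm = (1/2)MR² = (1/2)(3.06)(0.161)² = 0.039659 kg m^2; centre at d = 0.188 m, so the parallel axis theorem gives I = 0.039659 + (3.06)(0.188)² = 0.14781 kg m^2.
Solid disk: I_cm = (1/2)MR² = (1/2)(4.33)(0.13)² = 0.036589 kg m^2; centre at d = 0.14 m, so the parallel axis theorem gives I = 0.036589 + (4.33)(0.14)² = 0.12146 kg m^2.
Total I = 1.5351 + 0.13579 + 0.14781 + 0.12146 = 1.9401 kg m^2.

1.94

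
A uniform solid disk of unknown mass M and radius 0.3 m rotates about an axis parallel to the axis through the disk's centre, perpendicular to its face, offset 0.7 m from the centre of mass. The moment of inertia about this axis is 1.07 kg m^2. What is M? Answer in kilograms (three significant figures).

2.00

I = I_cm + Md² = (1/2)MR² + Md² = M·[0.5·(0.3)² + (0.7)²] = M·0.535.
So M = 1.07 / 0.535 = 2 kg.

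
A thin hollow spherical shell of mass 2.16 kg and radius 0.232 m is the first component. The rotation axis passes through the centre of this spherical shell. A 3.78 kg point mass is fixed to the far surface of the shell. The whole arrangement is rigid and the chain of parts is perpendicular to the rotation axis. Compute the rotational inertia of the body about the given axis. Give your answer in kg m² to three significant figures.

Spherical shell: I_cm = (2/3)MR² = (2/3)(2.16)(0.232)² = 0.077507 kg m²; axis through the centre, so I = 0.077507 kg m².
Point mass: I_cm = 0; centre at d = 0.232 m, so I = I_cm + Md² gives I = 0 + (3.78)(0.232)² = 0.20345 kg m².
Total I = 0.077507 + 0.20345 = 0.28096 kg m².

0.281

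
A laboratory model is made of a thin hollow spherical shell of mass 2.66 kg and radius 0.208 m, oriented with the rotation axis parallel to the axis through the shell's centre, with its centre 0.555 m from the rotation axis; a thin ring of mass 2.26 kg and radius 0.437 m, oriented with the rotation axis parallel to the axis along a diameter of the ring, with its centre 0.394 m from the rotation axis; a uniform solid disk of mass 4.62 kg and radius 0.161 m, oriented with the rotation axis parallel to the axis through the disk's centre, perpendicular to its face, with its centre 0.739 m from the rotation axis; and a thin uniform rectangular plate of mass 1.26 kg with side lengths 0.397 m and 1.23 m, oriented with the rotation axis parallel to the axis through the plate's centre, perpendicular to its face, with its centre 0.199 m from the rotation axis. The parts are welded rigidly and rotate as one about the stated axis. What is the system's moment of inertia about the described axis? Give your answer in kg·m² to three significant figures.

4.27

Spherical shell: I_cm = (2/3)MR² = (2/3)(2.66)(0.208)² = 0.076721 kg·m²; centre at d = 0.555 m, so the parallel axis theorem gives I = 0.076721 + (2.66)(0.555)² = 0.89607 kg·m².
Thin ring: I_cm = (1/2)MR² = (1/2)(2.26)(0.437)² = 0.21579 kg·m²; centre at d = 0.394 m, so the parallel axis theorem gives I = 0.21579 + (2.26)(0.394)² = 0.56663 kg·m².
Solid disk: I_cm = (1/2)MR² = (1/2)(4.62)(0.161)² = 0.059878 kg·m²; centre at d = 0.739 m, so the parallel axis theorem gives I = 0.059878 + (4.62)(0.739)² = 2.583 kg·m².
Rectangular plate: I_cm = (1/12)M(a²+b²) = (1/12)(1.26)[(0.397)² + (1.23)²] = 0.1754 kg·m²; centre at d = 0.199 m, so the parallel axis theorem gives I = 0.1754 + (1.26)(0.199)² = 0.2253 kg·m².
Total I = 0.89607 + 0.56663 + 2.583 + 0.2253 = 4.271 kg·m².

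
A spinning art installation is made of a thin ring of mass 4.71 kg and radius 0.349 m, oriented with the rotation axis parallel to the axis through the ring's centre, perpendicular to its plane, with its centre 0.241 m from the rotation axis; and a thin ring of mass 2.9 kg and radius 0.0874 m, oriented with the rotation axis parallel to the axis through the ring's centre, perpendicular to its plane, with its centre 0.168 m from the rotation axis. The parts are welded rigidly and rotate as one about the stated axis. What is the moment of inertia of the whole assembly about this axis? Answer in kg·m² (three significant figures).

Thin ring: I_cm = MR² = (4.71)(0.349)² = 0.57368 kg·m²; centre at d = 0.241 m, so I = I_cm + Md² gives I = 0.57368 + (4.71)(0.241)² = 0.84724 kg·m².
Thin ring: I_cm = MR² = (2.9)(0.0874)² = 0.022152 kg·m²; centre at d = 0.168 m, so I = I_cm + Md² gives I = 0.022152 + (2.9)(0.168)² = 0.104 kg·m².
Total I = 0.84724 + 0.104 = 0.95125 kg·m².

0.951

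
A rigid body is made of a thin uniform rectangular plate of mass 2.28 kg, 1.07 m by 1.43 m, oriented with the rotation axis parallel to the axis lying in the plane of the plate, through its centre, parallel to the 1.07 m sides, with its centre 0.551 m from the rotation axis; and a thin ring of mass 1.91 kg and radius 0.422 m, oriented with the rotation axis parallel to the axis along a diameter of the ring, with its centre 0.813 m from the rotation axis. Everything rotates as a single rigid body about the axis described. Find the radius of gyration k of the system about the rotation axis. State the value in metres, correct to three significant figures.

Rectangular plate: I_cm = (1/12)Mb² = (1/12)(2.28)(1.43)² = 0.38853 kg m^2; centre at d = 0.551 m, so the parallel axis theorem gives I = 0.38853 + (2.28)(0.551)² = 1.0807 kg m^2.
Thin ring: I_cm = (1/2)MR² = (1/2)(1.91)(0.422)² = 0.17007 kg m^2; centre at d = 0.813 m, so the parallel axis theorem gives I = 0.17007 + (1.91)(0.813)² = 1.4325 kg m^2.
Total I = 2.5133 kg m^2; total mass M = 4.19 kg.
k = √(I/M) = √(2.5133/4.19) = 0.77448 m.

0.774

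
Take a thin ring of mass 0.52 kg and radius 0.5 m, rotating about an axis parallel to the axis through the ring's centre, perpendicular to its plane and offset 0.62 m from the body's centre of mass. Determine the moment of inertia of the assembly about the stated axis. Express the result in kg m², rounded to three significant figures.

0.330

I_cm = MR² = (0.52)(0.5)² = 0.13 kg m²; centre at d = 0.62 m, so I = I_cm + Md² gives I = 0.13 + (0.52)(0.62)² = 0.32989 kg m².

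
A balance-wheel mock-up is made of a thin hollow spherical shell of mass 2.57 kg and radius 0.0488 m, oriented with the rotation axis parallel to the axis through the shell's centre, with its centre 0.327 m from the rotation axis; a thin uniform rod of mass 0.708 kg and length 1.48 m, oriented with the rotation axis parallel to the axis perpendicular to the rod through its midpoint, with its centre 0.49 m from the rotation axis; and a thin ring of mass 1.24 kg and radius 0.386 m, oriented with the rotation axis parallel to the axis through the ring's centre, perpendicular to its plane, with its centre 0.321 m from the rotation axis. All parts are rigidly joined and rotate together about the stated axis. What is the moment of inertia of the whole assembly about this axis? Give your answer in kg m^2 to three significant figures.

0.891

Spherical shell: I_cm = (2/3)MR² = (2/3)(2.57)(0.0488)² = 0.0040802 kg m^2; centre at d = 0.327 m, so I = I_cm + Md² gives I = 0.0040802 + (2.57)(0.327)² = 0.27889 kg m^2.
Thin rod: I_cm = (1/12)ML² = (1/12)(0.708)(1.48)² = 0.12923 kg m^2; centre at d = 0.49 m, so I = I_cm + Md² gives I = 0.12923 + (0.708)(0.49)² = 0.29922 kg m^2.
Thin ring: I_cm = MR² = (1.24)(0.386)² = 0.18476 kg m^2; centre at d = 0.321 m, so I = I_cm + Md² gives I = 0.18476 + (1.24)(0.321)² = 0.31253 kg m^2.
Total I = 0.27889 + 0.29922 + 0.31253 = 0.89064 kg m^2.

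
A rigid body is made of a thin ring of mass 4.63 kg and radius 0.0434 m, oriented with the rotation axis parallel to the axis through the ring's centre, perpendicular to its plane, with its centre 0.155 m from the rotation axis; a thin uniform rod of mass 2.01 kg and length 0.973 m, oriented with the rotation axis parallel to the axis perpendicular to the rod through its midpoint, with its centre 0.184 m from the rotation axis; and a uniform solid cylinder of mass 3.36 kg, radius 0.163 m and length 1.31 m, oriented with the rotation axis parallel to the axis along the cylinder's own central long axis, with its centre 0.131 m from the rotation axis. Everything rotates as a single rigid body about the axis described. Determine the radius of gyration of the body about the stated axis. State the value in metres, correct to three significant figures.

0.212

Thin ring: I_cm = MR² = (4.63)(0.0434)² = 0.0087209 kg m^2; centre at d = 0.155 m, so I = I_cm + Md² gives I = 0.0087209 + (4.63)(0.155)² = 0.11996 kg m^2.
Thin rod: I_cm = (1/12)ML² = (1/12)(2.01)(0.973)² = 0.15858 kg m^2; centre at d = 0.184 m, so I = I_cm + Md² gives I = 0.15858 + (2.01)(0.184)² = 0.22663 kg m^2.
Solid cylinder: I_cm = (1/2)MR² = (1/2)(3.36)(0.163)² = 0.044636 kg m^2; centre at d = 0.131 m, so I = I_cm + Md² gives I = 0.044636 + (3.36)(0.131)² = 0.1023 kg m^2.
Total I = 0.44888 kg m^2; total mass M = 10 kg.
k = √(I/M) = √(0.44888/10) = 0.21187 m.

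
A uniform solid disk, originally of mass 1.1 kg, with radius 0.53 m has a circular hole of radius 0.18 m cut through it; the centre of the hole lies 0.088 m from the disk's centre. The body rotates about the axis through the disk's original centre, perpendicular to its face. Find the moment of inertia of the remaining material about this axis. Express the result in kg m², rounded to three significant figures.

0.151

Unpierced body about its centre: I₀ = (1/2)MR² = (1/2)(1.1)(0.53)² = 0.1545 kg m².
The removed disk has mass m = M·(r/R)² = (1.1)(0.18/0.53)² = 0.12688 kg (same uniform areal density).
Its moment of inertia about the rotation axis (parallel-axis theorem): I_hole = (1/2)mr² + md² = (1/2)(0.12688)(0.18)² + (0.12688)(0.088)² = 0.003038 kg m².
Treating the hole as negative mass, I = I₀ − I_hole = 0.1545 − 0.003038 = 0.15146 kg m².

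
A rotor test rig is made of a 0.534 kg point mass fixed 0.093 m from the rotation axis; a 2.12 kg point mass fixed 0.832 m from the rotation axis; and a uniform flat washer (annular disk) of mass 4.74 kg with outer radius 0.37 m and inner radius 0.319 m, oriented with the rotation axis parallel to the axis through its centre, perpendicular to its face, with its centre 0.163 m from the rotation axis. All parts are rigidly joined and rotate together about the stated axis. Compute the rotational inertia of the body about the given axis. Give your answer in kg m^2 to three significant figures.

Point mass: I_cm = 0; centre at d = 0.093 m, so I = I_cm + Md² gives I = 0 + (0.534)(0.093)² = 0.0046186 kg m^2.
Point mass: I_cm = 0; centre at d = 0.832 m, so I = I_cm + Md² gives I = 0 + (2.12)(0.832)² = 1.4675 kg m^2.
Annular disk: I_cm = (1/2)M(R²+r²) = (1/2)(4.74)[(0.37)² + (0.319)²] = 0.56563 kg m^2; centre at d = 0.163 m, so I = I_cm + Md² gives I = 0.56563 + (4.74)(0.163)² = 0.69156 kg m^2.
Total I = 0.0046186 + 1.4675 + 0.69156 = 2.1637 kg m^2.

2.16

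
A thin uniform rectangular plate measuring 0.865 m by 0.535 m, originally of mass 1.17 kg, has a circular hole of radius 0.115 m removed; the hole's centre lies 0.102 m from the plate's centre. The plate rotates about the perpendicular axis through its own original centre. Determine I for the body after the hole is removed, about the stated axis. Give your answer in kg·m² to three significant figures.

0.0991

Unpierced body about its centre: I₀ = (1/12)M(a²+b²) = (1/12)(1.17)[(0.865)² + (0.535)²] = 0.10086 kg·m².
The removed disk has mass m = M·πr²/(ab) = (1.17)·π(0.115)²/(0.865·0.535) = 0.10504 kg (same uniform areal density).
Its moment of inertia about the rotation axis (parallel-axis theorem): I_hole = (1/2)mr² + md² = (1/2)(0.10504)(0.115)² + (0.10504)(0.102)² = 0.0017874 kg·m².
Treating the hole as negative mass, I = I₀ − I_hole = 0.10086 − 0.0017874 = 0.099071 kg·m².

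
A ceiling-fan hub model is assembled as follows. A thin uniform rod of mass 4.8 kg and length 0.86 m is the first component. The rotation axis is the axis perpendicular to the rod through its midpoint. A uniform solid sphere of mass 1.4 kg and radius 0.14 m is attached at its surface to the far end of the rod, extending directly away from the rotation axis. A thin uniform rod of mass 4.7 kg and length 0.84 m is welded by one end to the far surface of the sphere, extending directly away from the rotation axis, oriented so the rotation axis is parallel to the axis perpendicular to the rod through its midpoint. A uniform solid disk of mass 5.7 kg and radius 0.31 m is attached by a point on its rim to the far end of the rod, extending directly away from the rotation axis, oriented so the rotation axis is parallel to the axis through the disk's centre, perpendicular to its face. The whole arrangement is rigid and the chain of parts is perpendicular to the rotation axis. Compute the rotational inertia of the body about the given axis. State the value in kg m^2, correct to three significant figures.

Thin rod: I_cm = (1/12)ML² = (1/12)(4.8)(0.86)² = 0.29584 kg m^2; axis through the centre, so I = 0.29584 kg m^2.
Solid sphere: I_cm = (2/5)MR² = (2/5)(1.4)(0.14)² = 0.010976 kg m^2; centre at d = 0.43 + 0.14 = 0.57 m, so the parallel axis theorem gives I = 0.010976 + (1.4)(0.57)² = 0.46584 kg m^2.
Thin rod: I_cm = (1/12)ML² = (1/12)(4.7)(0.84)² = 0.27636 kg m^2; centre at d = 0.43 + 0.14 + 0.14 + 0.42 = 1.13 m, so the parallel axis theorem gives I = 0.27636 + (4.7)(1.13)² = 6.2778 kg m^2.
Solid disk: I_cm = (1/2)MR² = (1/2)(5.7)(0.31)² = 0.27389 kg m^2; centre at d = 0.43 + 0.14 + 0.14 + 0.42 + 0.42 + 0.31 = 1.86 m, so the parallel axis theorem gives I = 0.27389 + (5.7)(1.86)² = 19.994 kg m^2.
Total I = 0.29584 + 0.46584 + 6.2778 + 19.994 = 27.033 kg m^2.

27.0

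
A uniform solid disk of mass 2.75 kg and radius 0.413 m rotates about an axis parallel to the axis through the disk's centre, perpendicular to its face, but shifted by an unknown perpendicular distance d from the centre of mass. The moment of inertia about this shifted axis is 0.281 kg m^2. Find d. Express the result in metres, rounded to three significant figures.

0.130

About the centre-of-mass axis, I_cm = (1/2)MR² = (1/2)(2.75)(0.413)² = 0.23453 kg m^2.
Parallel axis theorem: I = I_cm + Md², so Md² = 0.281 − 0.23453 = 0.046468 kg m^2.
d = √(0.046468 / 2.75) = 0.12999 m.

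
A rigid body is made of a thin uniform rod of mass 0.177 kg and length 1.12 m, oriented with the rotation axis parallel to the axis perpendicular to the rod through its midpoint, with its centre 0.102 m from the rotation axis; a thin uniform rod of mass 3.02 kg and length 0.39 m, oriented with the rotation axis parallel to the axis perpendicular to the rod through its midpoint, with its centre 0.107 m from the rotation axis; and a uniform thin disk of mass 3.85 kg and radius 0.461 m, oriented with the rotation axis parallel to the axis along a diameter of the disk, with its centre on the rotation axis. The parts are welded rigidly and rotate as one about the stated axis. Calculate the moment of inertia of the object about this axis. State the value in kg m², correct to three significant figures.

0.298

Thin rod: I_cm = (1/12)ML² = (1/12)(0.177)(1.12)² = 0.018502 kg m²; centre at d = 0.102 m, so the parallel axis theorem gives I = 0.018502 + (0.177)(0.102)² = 0.020344 kg m².
Thin rod: I_cm = (1/12)ML² = (1/12)(3.02)(0.39)² = 0.038279 kg m²; centre at d = 0.107 m, so the parallel axis theorem gives I = 0.038279 + (3.02)(0.107)² = 0.072854 kg m².
Thin disk: I_cm = (1/4)MR² = (1/4)(3.85)(0.461)² = 0.20455 kg m²; axis through the centre, so I = 0.20455 kg m².
Total I = 0.020344 + 0.072854 + 0.20455 = 0.29775 kg m².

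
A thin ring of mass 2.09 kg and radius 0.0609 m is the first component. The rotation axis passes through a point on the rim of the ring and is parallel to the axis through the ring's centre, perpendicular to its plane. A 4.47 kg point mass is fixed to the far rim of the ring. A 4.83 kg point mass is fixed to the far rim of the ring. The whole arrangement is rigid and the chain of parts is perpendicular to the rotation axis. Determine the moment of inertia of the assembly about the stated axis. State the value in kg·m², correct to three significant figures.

0.153

Thin ring: I_cm = MR² = (2.09)(0.0609)² = 0.0077514 kg·m²; centre at d = 0.0609 m, so I = I_cm + Md² gives I = 0.0077514 + (2.09)(0.0609)² = 0.015503 kg·m².
Point mass: I_cm = 0; centre at d = 0.0609 + 0.0609 = 0.1218 m, so I = I_cm + Md² gives I = 0 + (4.47)(0.1218)² = 0.066314 kg·m².
Point mass: I_cm = 0; centre at d = 0.0609 + 0.0609 = 0.1218 m, so I = I_cm + Md² gives I = 0 + (4.83)(0.1218)² = 0.071654 kg·m².
Total I = 0.015503 + 0.066314 + 0.071654 = 0.15347 kg·m².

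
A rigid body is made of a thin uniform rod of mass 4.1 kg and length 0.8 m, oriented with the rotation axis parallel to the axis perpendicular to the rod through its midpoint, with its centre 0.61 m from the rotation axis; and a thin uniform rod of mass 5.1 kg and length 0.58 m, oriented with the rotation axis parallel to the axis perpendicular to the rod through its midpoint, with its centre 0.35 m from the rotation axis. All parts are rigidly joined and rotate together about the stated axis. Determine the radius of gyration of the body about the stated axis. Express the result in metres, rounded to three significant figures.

0.523

Thin rod: I_cm = (1/12)ML² = (1/12)(4.1)(0.8)² = 0.21867 kg m²; centre at d = 0.61 m, so I = I_cm + Md² gives I = 0.21867 + (4.1)(0.61)² = 1.7443 kg m².
Thin rod: I_cm = (1/12)ML² = (1/12)(5.1)(0.58)² = 0.14297 kg m²; centre at d = 0.35 m, so I = I_cm + Md² gives I = 0.14297 + (5.1)(0.35)² = 0.76772 kg m².
Total I = 2.512 kg m²; total mass M = 9.2 kg.
k = √(I/M) = √(2.512/9.2) = 0.52254 m.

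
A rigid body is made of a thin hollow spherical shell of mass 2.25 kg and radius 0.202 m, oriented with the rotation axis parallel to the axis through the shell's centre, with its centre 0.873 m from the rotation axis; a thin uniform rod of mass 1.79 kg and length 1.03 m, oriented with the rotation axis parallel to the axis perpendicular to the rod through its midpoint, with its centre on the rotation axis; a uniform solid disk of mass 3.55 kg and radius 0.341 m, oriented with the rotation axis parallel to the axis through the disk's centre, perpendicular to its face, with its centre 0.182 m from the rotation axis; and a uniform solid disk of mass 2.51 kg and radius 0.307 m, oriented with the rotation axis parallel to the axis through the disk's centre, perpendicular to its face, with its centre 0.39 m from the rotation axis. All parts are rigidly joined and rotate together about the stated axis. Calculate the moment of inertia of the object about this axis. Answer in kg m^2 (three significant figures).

2.76

Spherical shell: I_cm = (2/3)MR² = (2/3)(2.25)(0.202)² = 0.061206 kg m^2; centre at d = 0.873 m, so I = I_cm + Md² gives I = 0.061206 + (2.25)(0.873)² = 1.776 kg m^2.
Thin rod: I_cm = (1/12)ML² = (1/12)(1.79)(1.03)² = 0.15825 kg m^2; axis through the centre, so I = 0.15825 kg m^2.
Solid disk: I_cm = (1/2)MR² = (1/2)(3.55)(0.341)² = 0.2064 kg m^2; centre at d = 0.182 m, so I = I_cm + Md² gives I = 0.2064 + (3.55)(0.182)² = 0.32399 kg m^2.
Solid disk: I_cm = (1/2)MR² = (1/2)(2.51)(0.307)² = 0.11828 kg m^2; centre at d = 0.39 m, so I = I_cm + Md² gives I = 0.11828 + (2.51)(0.39)² = 0.50005 kg m^2.
Total I = 1.776 + 0.15825 + 0.32399 + 0.50005 = 2.7583 kg m^2.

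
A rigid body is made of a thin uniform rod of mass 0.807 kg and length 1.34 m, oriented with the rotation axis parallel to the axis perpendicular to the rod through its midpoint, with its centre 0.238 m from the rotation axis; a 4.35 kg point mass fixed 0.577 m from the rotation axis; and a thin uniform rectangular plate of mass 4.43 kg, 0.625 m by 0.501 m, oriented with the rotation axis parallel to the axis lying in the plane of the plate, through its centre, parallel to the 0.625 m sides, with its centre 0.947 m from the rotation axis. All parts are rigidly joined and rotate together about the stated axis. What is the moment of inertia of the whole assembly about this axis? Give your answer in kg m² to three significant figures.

Thin rod: I_cm = (1/12)ML² = (1/12)(0.807)(1.34)² = 0.12075 kg m²; centre at d = 0.238 m, so the parallel axis theorem gives I = 0.12075 + (0.807)(0.238)² = 0.16647 kg m².
Point mass: I_cm = 0; centre at d = 0.577 m, so the parallel axis theorem gives I = 0 + (4.35)(0.577)² = 1.4482 kg m².
Rectangular plate: I_cm = (1/12)Mb² = (1/12)(4.43)(0.501)² = 0.092661 kg m²; centre at d = 0.947 m, so the parallel axis theorem gives I = 0.092661 + (4.43)(0.947)² = 4.0655 kg m².
Total I = 0.16647 + 1.4482 + 4.0655 = 5.6802 kg m².

5.68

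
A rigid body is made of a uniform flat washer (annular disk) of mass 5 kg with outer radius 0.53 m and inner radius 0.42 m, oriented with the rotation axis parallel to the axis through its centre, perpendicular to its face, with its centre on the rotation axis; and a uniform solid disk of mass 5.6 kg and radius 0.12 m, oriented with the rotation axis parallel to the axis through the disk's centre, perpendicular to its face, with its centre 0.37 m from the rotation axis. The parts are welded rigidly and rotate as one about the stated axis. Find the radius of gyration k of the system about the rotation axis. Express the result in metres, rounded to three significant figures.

0.429

Annular disk: I_cm = (1/2)M(R²+r²) = (1/2)(5)[(0.53)² + (0.42)²] = 1.1433 kg m^2; axis through the centre, so I = 1.1433 kg m^2.
Solid disk: I_cm = (1/2)MR² = (1/2)(5.6)(0.12)² = 0.04032 kg m^2; centre at d = 0.37 m, so I = I_cm + Md² gives I = 0.04032 + (5.6)(0.37)² = 0.80696 kg m^2.
Total I = 1.9502 kg m^2; total mass M = 10.6 kg.
k = √(I/M) = √(1.9502/10.6) = 0.42893 m.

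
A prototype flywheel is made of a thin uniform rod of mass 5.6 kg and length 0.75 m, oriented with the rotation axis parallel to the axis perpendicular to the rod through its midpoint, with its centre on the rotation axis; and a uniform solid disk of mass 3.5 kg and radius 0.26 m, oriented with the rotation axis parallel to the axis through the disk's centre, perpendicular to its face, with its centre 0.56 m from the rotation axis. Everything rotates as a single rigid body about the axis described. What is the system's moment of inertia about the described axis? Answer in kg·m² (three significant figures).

1.48

Thin rod: I_cm = (1/12)ML² = (1/12)(5.6)(0.75)² = 0.2625 kg·m²; axis through the centre, so I = 0.2625 kg·m².
Solid disk: I_cm = (1/2)MR² = (1/2)(3.5)(0.26)² = 0.1183 kg·m²; centre at d = 0.56 m, so the parallel axis theorem gives I = 0.1183 + (3.5)(0.56)² = 1.2159 kg·m².
Total I = 0.2625 + 1.2159 = 1.4784 kg·m².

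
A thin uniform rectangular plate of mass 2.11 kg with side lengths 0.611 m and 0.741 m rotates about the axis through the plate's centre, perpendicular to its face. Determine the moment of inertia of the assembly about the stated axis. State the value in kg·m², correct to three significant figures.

0.162

I_cm = (1/12)M(a²+b²) = (1/12)(2.11)[(0.611)² + (0.741)²] = 0.16219 kg·m²; axis through the centre, so I = 0.16219 kg·m².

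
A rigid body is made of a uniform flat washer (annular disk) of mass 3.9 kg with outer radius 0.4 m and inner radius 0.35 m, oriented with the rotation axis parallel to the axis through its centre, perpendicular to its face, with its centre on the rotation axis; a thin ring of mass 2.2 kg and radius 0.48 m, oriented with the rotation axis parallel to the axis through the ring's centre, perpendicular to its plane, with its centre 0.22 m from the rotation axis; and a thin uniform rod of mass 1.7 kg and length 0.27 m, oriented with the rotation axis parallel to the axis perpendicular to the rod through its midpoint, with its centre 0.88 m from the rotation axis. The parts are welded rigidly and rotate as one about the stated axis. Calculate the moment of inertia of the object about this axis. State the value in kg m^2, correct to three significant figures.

Annular disk: I_cm = (1/2)M(R²+r²) = (1/2)(3.9)[(0.4)² + (0.35)²] = 0.55088 kg m^2; axis through the centre, so I = 0.55088 kg m^2.
Thin ring: I_cm = MR² = (2.2)(0.48)² = 0.50688 kg m^2; centre at d = 0.22 m, so I = I_cm + Md² gives I = 0.50688 + (2.2)(0.22)² = 0.61336 kg m^2.
Thin rod: I_cm = (1/12)ML² = (1/12)(1.7)(0.27)² = 0.010327 kg m^2; centre at d = 0.88 m, so I = I_cm + Md² gives I = 0.010327 + (1.7)(0.88)² = 1.3268 kg m^2.
Total I = 0.55088 + 0.61336 + 1.3268 = 2.491 kg m^2.

2.49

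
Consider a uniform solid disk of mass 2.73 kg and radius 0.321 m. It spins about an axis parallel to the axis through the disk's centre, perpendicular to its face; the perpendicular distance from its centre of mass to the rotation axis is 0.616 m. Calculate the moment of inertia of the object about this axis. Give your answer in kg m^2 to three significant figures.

I_cm = (1/2)MR² = (1/2)(2.73)(0.321)² = 0.14065 kg m^2; centre at d = 0.616 m, so I = I_cm + Md² gives I = 0.14065 + (2.73)(0.616)² = 1.1766 kg m^2.

1.18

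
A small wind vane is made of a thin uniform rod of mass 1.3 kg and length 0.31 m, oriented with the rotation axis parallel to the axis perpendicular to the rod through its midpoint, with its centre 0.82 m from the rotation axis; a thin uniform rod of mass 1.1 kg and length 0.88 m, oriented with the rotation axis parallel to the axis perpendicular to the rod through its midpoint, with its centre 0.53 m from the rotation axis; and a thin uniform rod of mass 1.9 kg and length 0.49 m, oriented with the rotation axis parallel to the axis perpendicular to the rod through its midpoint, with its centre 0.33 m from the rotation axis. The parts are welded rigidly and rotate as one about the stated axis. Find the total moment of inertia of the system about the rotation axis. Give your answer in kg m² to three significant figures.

1.51

Thin rod: I_cm = (1/12)ML² = (1/12)(1.3)(0.31)² = 0.010411 kg m²; centre at d = 0.82 m, so I = I_cm + Md² gives I = 0.010411 + (1.3)(0.82)² = 0.88453 kg m².
Thin rod: I_cm = (1/12)ML² = (1/12)(1.1)(0.88)² = 0.070987 kg m²; centre at d = 0.53 m, so I = I_cm + Md² gives I = 0.070987 + (1.1)(0.53)² = 0.37998 kg m².
Thin rod: I_cm = (1/12)ML² = (1/12)(1.9)(0.49)² = 0.038016 kg m²; centre at d = 0.33 m, so I = I_cm + Md² gives I = 0.038016 + (1.9)(0.33)² = 0.24493 kg m².
Total I = 0.88453 + 0.37998 + 0.24493 = 1.5094 kg m².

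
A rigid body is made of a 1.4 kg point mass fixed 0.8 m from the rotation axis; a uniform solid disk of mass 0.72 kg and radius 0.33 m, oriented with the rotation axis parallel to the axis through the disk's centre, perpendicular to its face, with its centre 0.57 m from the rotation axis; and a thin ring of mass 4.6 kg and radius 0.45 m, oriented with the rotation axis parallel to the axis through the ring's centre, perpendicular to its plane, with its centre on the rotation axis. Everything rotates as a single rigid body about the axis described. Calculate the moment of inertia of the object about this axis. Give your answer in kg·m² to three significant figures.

Point mass: I_cm = 0; centre at d = 0.8 m, so the parallel axis theorem gives I = 0 + (1.4)(0.8)² = 0.896 kg·m².
Solid disk: I_cm = (1/2)MR² = (1/2)(0.72)(0.33)² = 0.039204 kg·m²; centre at d = 0.57 m, so the parallel axis theorem gives I = 0.039204 + (0.72)(0.57)² = 0.27313 kg·m².
Thin ring: I_cm = MR² = (4.6)(0.45)² = 0.9315 kg·m²; axis through the centre, so I = 0.9315 kg·m².
Total I = 0.896 + 0.27313 + 0.9315 = 2.1006 kg·m².

2.10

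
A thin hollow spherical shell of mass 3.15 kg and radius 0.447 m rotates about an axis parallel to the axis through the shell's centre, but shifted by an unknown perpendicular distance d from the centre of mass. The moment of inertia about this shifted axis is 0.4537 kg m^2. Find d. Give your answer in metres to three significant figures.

0.104

About the centre-of-mass axis, I_cm = (2/3)MR² = (2/3)(3.15)(0.447)² = 0.4196 kg m^2.
Parallel axis theorem: I = I_cm + Md², so Md² = 0.4537 − 0.4196 = 0.034101 kg m^2.
d = √(0.034101 / 3.15) = 0.10405 m.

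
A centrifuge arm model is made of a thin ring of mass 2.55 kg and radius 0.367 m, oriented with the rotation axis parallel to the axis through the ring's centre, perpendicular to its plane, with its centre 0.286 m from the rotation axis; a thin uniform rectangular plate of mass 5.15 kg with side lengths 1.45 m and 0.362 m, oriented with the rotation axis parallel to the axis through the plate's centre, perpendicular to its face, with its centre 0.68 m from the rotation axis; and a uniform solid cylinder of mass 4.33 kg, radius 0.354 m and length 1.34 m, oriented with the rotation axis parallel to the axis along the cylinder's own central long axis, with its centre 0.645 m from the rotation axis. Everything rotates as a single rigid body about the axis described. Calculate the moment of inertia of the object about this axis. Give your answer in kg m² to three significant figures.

Thin ring: I_cm = MR² = (2.55)(0.367)² = 0.34346 kg m²; centre at d = 0.286 m, so the parallel axis theorem gives I = 0.34346 + (2.55)(0.286)² = 0.55204 kg m².
Rectangular plate: I_cm = (1/12)M(a²+b²) = (1/12)(5.15)[(1.45)² + (0.362)²] = 0.95856 kg m²; centre at d = 0.68 m, so the parallel axis theorem gives I = 0.95856 + (5.15)(0.68)² = 3.3399 kg m².
Solid cylinder: I_cm = (1/2)MR² = (1/2)(4.33)(0.354)² = 0.27131 kg m²; centre at d = 0.645 m, so the parallel axis theorem gives I = 0.27131 + (4.33)(0.645)² = 2.0727 kg m².
Total I = 0.55204 + 3.3399 + 2.0727 = 5.9647 kg m².

5.96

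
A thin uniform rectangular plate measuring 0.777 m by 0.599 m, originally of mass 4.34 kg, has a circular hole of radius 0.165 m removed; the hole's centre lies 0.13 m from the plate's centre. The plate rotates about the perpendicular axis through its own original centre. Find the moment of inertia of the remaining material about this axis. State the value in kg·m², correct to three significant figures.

0.324

Unpierced body about its centre: I₀ = (1/12)M(a²+b²) = (1/12)(4.34)[(0.777)² + (0.599)²] = 0.34812 kg·m².
The removed disk has mass m = M·πr²/(ab) = (4.34)·π(0.165)²/(0.777·0.599) = 0.79755 kg (same uniform areal density).
Its moment of inertia about the rotation axis (parallel-axis theorem): I_hole = (1/2)mr² + md² = (1/2)(0.79755)(0.165)² + (0.79755)(0.13)² = 0.024335 kg·m².
Treating the hole as negative mass, I = I₀ − I_hole = 0.34812 − 0.024335 = 0.32378 kg·m².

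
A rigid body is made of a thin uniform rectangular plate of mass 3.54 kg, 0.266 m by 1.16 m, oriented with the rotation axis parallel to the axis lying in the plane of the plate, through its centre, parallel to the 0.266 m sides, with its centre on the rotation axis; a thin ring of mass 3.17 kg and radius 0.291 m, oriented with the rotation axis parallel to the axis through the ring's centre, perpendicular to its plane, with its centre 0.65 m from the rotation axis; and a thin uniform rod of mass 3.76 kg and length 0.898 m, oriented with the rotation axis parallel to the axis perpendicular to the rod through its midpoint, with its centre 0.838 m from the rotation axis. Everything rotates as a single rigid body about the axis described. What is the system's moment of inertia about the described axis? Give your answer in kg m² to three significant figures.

4.90

Rectangular plate: I_cm = (1/12)Mb² = (1/12)(3.54)(1.16)² = 0.39695 kg m²; axis through the centre, so I = 0.39695 kg m².
Thin ring: I_cm = MR² = (3.17)(0.291)² = 0.26844 kg m²; centre at d = 0.65 m, so I = I_cm + Md² gives I = 0.26844 + (3.17)(0.65)² = 1.6078 kg m².
Thin rod: I_cm = (1/12)ML² = (1/12)(3.76)(0.898)² = 0.25267 kg m²; centre at d = 0.838 m, so I = I_cm + Md² gives I = 0.25267 + (3.76)(0.838)² = 2.8931 kg m².
Total I = 0.39695 + 1.6078 + 2.8931 = 4.8978 kg m².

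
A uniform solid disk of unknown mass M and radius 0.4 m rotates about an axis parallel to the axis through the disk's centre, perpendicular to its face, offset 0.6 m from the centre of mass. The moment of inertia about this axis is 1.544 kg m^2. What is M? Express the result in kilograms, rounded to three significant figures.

I = I_cm + Md² = (1/2)MR² + Md² = M·[0.5·(0.4)² + (0.6)²] = M·0.44.
So M = 1.544 / 0.44 = 3.5091 kg.

3.51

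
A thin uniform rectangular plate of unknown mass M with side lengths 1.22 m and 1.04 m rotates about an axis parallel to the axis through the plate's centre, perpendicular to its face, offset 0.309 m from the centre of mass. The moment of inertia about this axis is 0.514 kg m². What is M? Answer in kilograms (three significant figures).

1.66

I = I_cm + Md² = (1/12)M(a²+b²) + Md² = M·[0.0833333·[(1.22)² + (1.04)²] + (0.309)²] = M·0.30965.
So M = 0.514 / 0.30965 = 1.66 kg.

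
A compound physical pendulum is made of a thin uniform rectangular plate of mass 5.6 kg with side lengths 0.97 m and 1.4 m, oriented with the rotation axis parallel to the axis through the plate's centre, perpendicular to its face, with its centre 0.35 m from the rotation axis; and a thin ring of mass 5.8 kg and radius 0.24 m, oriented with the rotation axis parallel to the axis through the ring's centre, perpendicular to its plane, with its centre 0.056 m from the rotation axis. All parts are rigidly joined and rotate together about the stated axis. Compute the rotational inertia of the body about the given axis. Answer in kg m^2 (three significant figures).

Rectangular plate: I_cm = (1/12)M(a²+b²) = (1/12)(5.6)[(0.97)² + (1.4)²] = 1.3538 kg m^2; centre at d = 0.35 m, so the parallel axis theorem gives I = 1.3538 + (5.6)(0.35)² = 2.0398 kg m^2.
Thin ring: I_cm = MR² = (5.8)(0.24)² = 0.33408 kg m^2; centre at d = 0.056 m, so the parallel axis theorem gives I = 0.33408 + (5.8)(0.056)² = 0.35227 kg m^2.
Total I = 2.0398 + 0.35227 = 2.392 kg m^2.

2.39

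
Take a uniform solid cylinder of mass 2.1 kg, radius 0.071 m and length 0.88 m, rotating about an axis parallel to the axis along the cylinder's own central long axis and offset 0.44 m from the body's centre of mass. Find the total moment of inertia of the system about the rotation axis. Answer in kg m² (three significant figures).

I_cm = (1/2)MR² = (1/2)(2.1)(0.071)² = 0.005293 kg m²; centre at d = 0.44 m, so I = I_cm + Md² gives I = 0.005293 + (2.1)(0.44)² = 0.41185 kg m².

0.412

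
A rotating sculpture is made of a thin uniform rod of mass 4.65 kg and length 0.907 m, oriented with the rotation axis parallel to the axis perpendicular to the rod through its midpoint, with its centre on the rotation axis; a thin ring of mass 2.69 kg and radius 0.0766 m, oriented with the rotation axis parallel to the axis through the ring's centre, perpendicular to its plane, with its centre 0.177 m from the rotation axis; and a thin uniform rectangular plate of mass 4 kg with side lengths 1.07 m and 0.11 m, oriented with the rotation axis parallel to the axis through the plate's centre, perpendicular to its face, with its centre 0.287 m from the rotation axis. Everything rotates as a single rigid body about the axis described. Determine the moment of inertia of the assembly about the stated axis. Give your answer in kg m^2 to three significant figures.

Thin rod: I_cm = (1/12)ML² = (1/12)(4.65)(0.907)² = 0.31878 kg m^2; axis through the centre, so I = 0.31878 kg m^2.
Thin ring: I_cm = MR² = (2.69)(0.0766)² = 0.015784 kg m^2; centre at d = 0.177 m, so the parallel axis theorem gives I = 0.015784 + (2.69)(0.177)² = 0.10006 kg m^2.
Rectangular plate: I_cm = (1/12)M(a²+b²) = (1/12)(4)[(1.07)² + (0.11)²] = 0.38567 kg m^2; centre at d = 0.287 m, so the parallel axis theorem gives I = 0.38567 + (4)(0.287)² = 0.71514 kg m^2.
Total I = 0.31878 + 0.10006 + 0.71514 = 1.134 kg m^2.

1.13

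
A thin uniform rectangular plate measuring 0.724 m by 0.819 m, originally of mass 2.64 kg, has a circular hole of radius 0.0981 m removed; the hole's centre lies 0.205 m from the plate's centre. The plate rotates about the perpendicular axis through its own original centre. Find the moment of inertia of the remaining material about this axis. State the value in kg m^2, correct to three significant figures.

Unpierced body about its centre: I₀ = (1/12)M(a²+b²) = (1/12)(2.64)[(0.724)² + (0.819)²] = 0.26289 kg m^2.
The removed disk has mass m = M·πr²/(ab) = (2.64)·π(0.0981)²/(0.724·0.819) = 0.13461 kg (same uniform areal density).
Its moment of inertia about the rotation axis (parallel-axis theorem): I_hole = (1/2)mr² + md² = (1/2)(0.13461)(0.0981)² + (0.13461)(0.205)² = 0.0063046 kg m^2.
Treating the hole as negative mass, I = I₀ − I_hole = 0.26289 − 0.0063046 = 0.25658 kg m^2.

0.257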